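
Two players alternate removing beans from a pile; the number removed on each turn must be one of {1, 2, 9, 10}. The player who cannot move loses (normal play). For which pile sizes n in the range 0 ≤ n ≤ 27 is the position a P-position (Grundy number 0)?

0, 3, 6, 11, 14, 17, 22, 25

n :  0  1  2  3  4  5  6  7  8  9 10 11 12 13 14 15 16 17 18 19 20 21 22 23 24 25 26 27
G :  0  1  2  0  1  2  0  1  2  3  4  0  1  2  0  1  2  0  1  2  3  4  0  1  2  0  1  2
P-positions are exactly the n with G(n) = 0.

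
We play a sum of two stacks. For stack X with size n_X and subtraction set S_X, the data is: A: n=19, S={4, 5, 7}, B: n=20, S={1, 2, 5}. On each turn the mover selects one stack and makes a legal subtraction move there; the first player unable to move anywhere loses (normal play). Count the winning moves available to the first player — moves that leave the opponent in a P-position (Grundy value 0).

0

Stack A, S = {4, 5, 7}:
n :  0  1  2  3  4  5  6  7  8  9 10 11 12 13 14 15 16 17 18 19
G :  0  0  0  0  1  1  1  1  2  2  2  0  0  0  0  1  1  1  1  2
G_A(19) = 2.
Stack B, S = {1, 2, 5}:
G(0) = 0
G(1) = mex{0} = 1
G(2) = mex{1,0} = 2
G(3) = mex{2,1} = 0
G(4) = mex{0,2} = 1
G(5) = mex{1,0,0} = 2
G(6) = mex{2,1,1} = 0
G(7) = mex{0,2,2} = 1
G(8) = mex{1,0,0} = 2
G(9) = mex{2,1,1} = 0
G(10) = mex{0,2,2} = 1
G(11) = mex{1,0,0} = 2
G(12) = mex{2,1,1} = 0
G(13) = mex{0,2,2} = 1
G(14) = mex{1,0,0} = 2
G(15) = mex{2,1,1} = 0
G(16) = mex{0,2,2} = 1
G(17) = mex{1,0,0} = 2
G(18) = mex{2,1,1} = 0
G(19) = mex{0,2,2} = 1
G(20) = mex{1,0,0} = 2
G_B(20) = 2.
Combined Grundy value = 2 ⊕ 2 = 0.
A winning move leaves total XOR = 0, i.e. changes one component's Grundy value g to g ⊕ X where X is the current total.
Stack A: target g' = 2⊕0 = 2, but every legal move changes the Grundy value (mex property), so 0 moves.
Stack B: target g' = 2⊕0 = 2, but every legal move changes the Grundy value (mex property), so 0 moves.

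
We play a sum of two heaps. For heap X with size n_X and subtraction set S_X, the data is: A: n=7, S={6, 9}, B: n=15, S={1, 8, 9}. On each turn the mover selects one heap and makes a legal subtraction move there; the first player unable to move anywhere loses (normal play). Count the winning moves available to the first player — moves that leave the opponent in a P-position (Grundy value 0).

Heap A, S = {6, 9}:
G(0) = 0
G(1) = mex{} = 0
G(2) = mex{} = 0
G(3) = mex{} = 0
G(4) = mex{} = 0
G(5) = mex{} = 0
G(6) = mex{0} = 1
G(7) = mex{0} = 1
G_A(7) = 1.
Heap B, S = {1, 8, 9}:
n :  0  1  2  3  4  5  6  7  8  9 10 11 12 13 14 15
G :  0  1  0  1  0  1  0  1  2  3  2  3  2  3  2  3
G_B(15) = 3.
Combined Grundy value = 1 ⊕ 3 = 2.
A winning move leaves total XOR = 0, i.e. changes one component's Grundy value g to g ⊕ X where X is the current total.
Heap A: need g' = 1⊕2 = 3. Options: 7−6→G=0. Hits: 0.
Heap B: need g' = 3⊕2 = 1. Options: 15−1→G=2, 15−8→G=1, 15−9→G=0. Hits: 1.

1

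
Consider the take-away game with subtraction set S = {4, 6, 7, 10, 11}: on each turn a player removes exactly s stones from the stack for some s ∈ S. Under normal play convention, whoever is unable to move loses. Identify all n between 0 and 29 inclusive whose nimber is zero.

0, 1, 2, 3, 15, 16, 17, 18

G(0) = 0
G(1) = mex{} = 0
G(2) = mex{} = 0
G(3) = mex{} = 0
G(4) = mex{0} = 1
G(5) = mex{0} = 1
G(6) = mex{0,0} = 1
G(7) = mex{0,0,0} = 1
G(8) = mex{1,0,0} = 2
G(9) = mex{1,0,0} = 2
G(10) = mex{1,1,0,0} = 2
G(11) = mex{1,1,1,0,0} = 2
G(12) = mex{2,1,1,0,0} = 3
G(13) = mex{2,1,1,0,0} = 3
G(14) = mex{2,2,1,1,0} = 3
G(15) = mex{2,2,2,1,1} = 0
G(16) = mex{3,2,2,1,1} = 0
G(17) = mex{3,2,2,1,1} = 0
G(18) = mex{3,3,2,2,1} = 0
G(19) = mex{0,3,3,2,2} = 1
G(20) = mex{0,3,3,2,2} = 1
G(21) = mex{0,0,3,2,2} = 1
G(22) = mex{0,0,0,3,2} = 1
G(23) = mex{1,0,0,3,3} = 2
G(24) = mex{1,0,0,3,3} = 2
G(25) = mex{1,1,0,0,3} = 2
G(26) = mex{1,1,1,0,0} = 2
G(27) = mex{2,1,1,0,0} = 3
G(28) = mex{2,1,1,0,0} = 3
G(29) = mex{2,2,1,1,0} = 3
P-positions are exactly the n with G(n) = 0.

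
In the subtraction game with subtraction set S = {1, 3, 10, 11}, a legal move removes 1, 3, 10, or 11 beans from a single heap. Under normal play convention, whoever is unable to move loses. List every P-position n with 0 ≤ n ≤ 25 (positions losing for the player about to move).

G(0) = 0
G(1) = mex{0} = 1
G(2) = mex{1} = 0
G(3) = mex{0,0} = 1
G(4) = mex{1,1} = 0
G(5) = mex{0,0} = 1
G(6) = mex{1,1} = 0
G(7) = mex{0,0} = 1
G(8) = mex{1,1} = 0
G(9) = mex{0,0} = 1
G(10) = mex{1,1,0} = 2
G(11) = mex{2,0,1,0} = 3
G(12) = mex{3,1,0,1} = 2
G(13) = mex{2,2,1,0} = 3
G(14) = mex{3,3,0,1} = 2
G(15) = mex{2,2,1,0} = 3
G(16) = mex{3,3,0,1} = 2
G(17) = mex{2,2,1,0} = 3
G(18) = mex{3,3,0,1} = 2
G(19) = mex{2,2,1,0} = 3
G(20) = mex{3,3,2,1} = 0
G(21) = mex{0,2,3,2} = 1
G(22) = mex{1,3,2,3} = 0
G(23) = mex{0,0,3,2} = 1
G(24) = mex{1,1,2,3} = 0
G(25) = mex{0,0,3,2} = 1
P-positions are exactly the n with G(n) = 0.

0, 2, 4, 6, 8, 20, 22, 24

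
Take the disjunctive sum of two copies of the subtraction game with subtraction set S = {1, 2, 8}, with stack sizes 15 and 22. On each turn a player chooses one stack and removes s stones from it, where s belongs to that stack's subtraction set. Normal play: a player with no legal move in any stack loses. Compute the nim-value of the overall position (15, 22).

All stacks use S = {1, 2, 8}:
G(0) = 0
G(1) = mex{0} = 1
G(2) = mex{1,0} = 2
G(3) = mex{2,1} = 0
G(4) = mex{0,2} = 1
G(5) = mex{1,0} = 2
G(6) = mex{2,1} = 0
G(7) = mex{0,2} = 1
G(8) = mex{1,0,0} = 2
G(9) = mex{2,1,1} = 0
G(10) = mex{0,2,2} = 1
G(11) = mex{1,0,0} = 2
G(12) = mex{2,1,1} = 0
G(13) = mex{0,2,2} = 1
G(14) = mex{1,0,0} = 2
G(15) = mex{2,1,1} = 0
G(16) = mex{0,2,2} = 1
G(17) = mex{1,0,0} = 2
G(18) = mex{2,1,1} = 0
G(19) = mex{0,2,2} = 1
G(20) = mex{1,0,0} = 2
G(21) = mex{2,1,1} = 0
G(22) = mex{0,2,2} = 1
Stack A: G(15) = 0.
Stack B: G(22) = 1.
Combined Grundy value = 0 ⊕ 1 = 1.

1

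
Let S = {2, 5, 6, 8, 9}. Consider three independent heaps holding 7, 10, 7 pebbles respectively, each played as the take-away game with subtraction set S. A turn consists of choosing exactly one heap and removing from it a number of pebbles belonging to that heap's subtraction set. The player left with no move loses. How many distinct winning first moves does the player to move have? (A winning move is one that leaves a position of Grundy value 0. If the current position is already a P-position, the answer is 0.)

All heaps use S = {2, 5, 6, 8, 9}:
n :  0  1  2  3  4  5  6  7  8  9 10
G :  0  0  1  1  0  2  1  3  2  2  3
Heap A: G(7) = 3.
Heap B: G(10) = 3.
Heap C: G(7) = 3.
Combined Grundy value = 3 ⊕ 3 ⊕ 3 = 3.
A winning move leaves total XOR = 0, i.e. changes one component's Grundy value g to g ⊕ X where X is the current total.
Heap A: need g' = 3⊕3 = 0. Options: 7−2→G=2, 7−5→G=1, 7−6→G=0. Hits: 1.
Heap B: need g' = 3⊕3 = 0. Options: 10−2→G=2, 10−5→G=2, 10−6→G=0, 10−8→G=1, 10−9→G=0. Hits: 2.
Heap C: need g' = 3⊕3 = 0. Options: 7−2→G=2, 7−5→G=1, 7−6→G=0. Hits: 1.

4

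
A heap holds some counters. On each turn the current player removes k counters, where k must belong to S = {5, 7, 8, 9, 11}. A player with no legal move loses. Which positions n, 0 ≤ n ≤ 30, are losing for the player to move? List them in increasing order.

0, 1, 2, 3, 4, 16, 17, 18, 19, 20

n :  0  1  2  3  4  5  6  7  8  9 10 11 12 13 14 15 16 17 18 19 20 21 22 23 24 25 26 27 28 29 30
G :  0  0  0  0  0  1  1  1  1  1  2  2  2  2  2  3  0  0  0  0  0  1  1  1  1  1  2  2  2  2  2
P-positions are exactly the n with G(n) = 0.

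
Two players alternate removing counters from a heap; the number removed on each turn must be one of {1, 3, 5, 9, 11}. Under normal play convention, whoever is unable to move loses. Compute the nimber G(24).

G(0) = 0
G(1) = mex{0} = 1
G(2) = mex{1} = 0
G(3) = mex{0,0} = 1
G(4) = mex{1,1} = 0
G(5) = mex{0,0,0} = 1
G(6) = mex{1,1,1} = 0
G(7) = mex{0,0,0} = 1
G(8) = mex{1,1,1} = 0
G(9) = mex{0,0,0,0} = 1
G(10) = mex{1,1,1,1} = 0
G(11) = mex{0,0,0,0,0} = 1
G(12) = mex{1,1,1,1,1} = 0
G(13) = mex{0,0,0,0,0} = 1
G(14) = mex{1,1,1,1,1} = 0
G(15) = mex{0,0,0,0,0} = 1
G(16) = mex{1,1,1,1,1} = 0
G(17) = mex{0,0,0,0,0} = 1
G(18) = mex{1,1,1,1,1} = 0
G(19) = mex{0,0,0,0,0} = 1
G(20) = mex{1,1,1,1,1} = 0
G(21) = mex{0,0,0,0,0} = 1
G(22) = mex{1,1,1,1,1} = 0
G(23) = mex{0,0,0,0,0} = 1
G(24) = mex{1,1,1,1,1} = 0

0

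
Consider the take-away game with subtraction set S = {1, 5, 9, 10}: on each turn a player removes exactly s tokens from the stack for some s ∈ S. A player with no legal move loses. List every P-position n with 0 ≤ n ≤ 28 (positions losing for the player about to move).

0, 2, 4, 6, 8, 19, 21, 23, 25, 27

n :  0  1  2  3  4  5  6  7  8  9 10 11 12 13 14 15 16 17 18 19 20 21 22 23 24 25 26 27 28
G :  0  1  0  1  0  1  0  1  0  1  2  3  2  3  2  3  2  3  2  0  1  0  1  0  1  0  1  0  1
P-positions are exactly the n with G(n) = 0.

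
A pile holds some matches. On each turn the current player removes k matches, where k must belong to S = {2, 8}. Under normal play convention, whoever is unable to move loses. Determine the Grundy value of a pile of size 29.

n :  0  1  2  3  4  5  6  7  8  9 10 11 12 13 14 15 16 17 18 19 20 21 22 23 24 25 26 27 28 29
G :  0  0  1  1  0  0  1  1  2  2  0  0  1  1  0  0  1  1  2  2  0  0  1  1  0  0  1  1  2  2

2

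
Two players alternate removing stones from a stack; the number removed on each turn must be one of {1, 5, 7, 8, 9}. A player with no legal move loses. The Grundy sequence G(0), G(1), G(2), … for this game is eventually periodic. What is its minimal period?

G(0) = 0
G(1) = mex{0} = 1
G(2) = mex{1} = 0
G(3) = mex{0} = 1
G(4) = mex{1} = 0
G(5) = mex{0,0} = 1
G(6) = mex{1,1} = 0
G(7) = mex{0,0,0} = 1
G(8) = mex{1,1,1,0} = 2
G(9) = mex{2,0,0,1,0} = 3
G(10) = mex{3,1,1,0,1} = 2
G(11) = mex{2,0,0,1,0} = 3
G(12) = mex{3,1,1,0,1} = 2
G(13) = mex{2,2,0,1,0} = 3
G(14) = mex{3,3,1,0,1} = 2
G(15) = mex{2,2,2,1,0} = 3
G(16) = mex{3,3,3,2,1} = 0
G(17) = mex{0,2,2,3,2} = 1
G(18) = mex{1,3,3,2,3} = 0
G(19) = mex{0,2,2,3,2} = 1
G(20) = mex{1,3,3,2,3} = 0
G(21) = mex{0,0,2,3,2} = 1
G(22) = mex{1,1,3,2,3} = 0
G(23) = mex{0,0,0,3,2} = 1
G(24) = mex{1,1,1,0,3} = 2
G(25) = mex{2,0,0,1,0} = 3
G(26) = mex{3,1,1,0,1} = 2
G(27) = mex{2,0,0,1,0} = 3
G(28) = mex{3,1,1,0,1} = 2
G(29) = mex{2,2,0,1,0} = 3
G(30) = mex{3,3,1,0,1} = 2
G(31) = mex{2,2,2,1,0} = 3
G(32) = mex{3,3,3,2,1} = 0
G(33) = mex{0,2,2,3,2} = 1
G(n+16) = G(n) holds for n = 0,…,8 (a full window of length max(S) = 9), so the sequence is purely periodic with period 16.

16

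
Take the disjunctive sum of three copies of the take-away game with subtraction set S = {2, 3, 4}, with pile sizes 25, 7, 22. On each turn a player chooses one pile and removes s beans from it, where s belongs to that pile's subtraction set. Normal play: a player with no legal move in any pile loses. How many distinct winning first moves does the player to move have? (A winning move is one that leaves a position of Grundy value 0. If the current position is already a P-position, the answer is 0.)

All piles use S = {2, 3, 4}:
G(0) = 0
G(1) = mex{} = 0
G(2) = mex{0} = 1
G(3) = mex{0,0} = 1
G(4) = mex{1,0,0} = 2
G(5) = mex{1,1,0} = 2
G(6) = mex{2,1,1} = 0
G(7) = mex{2,2,1} = 0
G(8) = mex{0,2,2} = 1
G(9) = mex{0,0,2} = 1
G(10) = mex{1,0,0} = 2
G(11) = mex{1,1,0} = 2
G(12) = mex{2,1,1} = 0
G(13) = mex{2,2,1} = 0
G(14) = mex{0,2,2} = 1
G(15) = mex{0,0,2} = 1
G(16) = mex{1,0,0} = 2
G(17) = mex{1,1,0} = 2
G(18) = mex{2,1,1} = 0
G(19) = mex{2,2,1} = 0
G(20) = mex{0,2,2} = 1
G(21) = mex{0,0,2} = 1
G(22) = mex{1,0,0} = 2
G(23) = mex{1,1,0} = 2
G(24) = mex{2,1,1} = 0
G(25) = mex{2,2,1} = 0
Pile A: G(25) = 0.
Pile B: G(7) = 0.
Pile C: G(22) = 2.
Combined Grundy value = 0 ⊕ 0 ⊕ 2 = 2.
A winning move leaves total XOR = 0, i.e. changes one component's Grundy value g to g ⊕ X where X is the current total.
Pile A: need g' = 0⊕2 = 2. Options: 25−2→G=2, 25−3→G=2, 25−4→G=1. Hits: 2.
Pile B: need g' = 0⊕2 = 2. Options: 7−2→G=2, 7−3→G=2, 7−4→G=1. Hits: 2.
Pile C: need g' = 2⊕2 = 0. Options: 22−2→G=1, 22−3→G=0, 22−4→G=0. Hits: 2.

6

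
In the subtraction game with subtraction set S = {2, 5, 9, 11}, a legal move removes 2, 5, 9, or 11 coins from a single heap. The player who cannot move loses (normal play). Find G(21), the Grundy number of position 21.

G(0) = 0
G(1) = mex{} = 0
G(2) = mex{0} = 1
G(3) = mex{0} = 1
G(4) = mex{1} = 0
G(5) = mex{1,0} = 2
G(6) = mex{0,0} = 1
G(7) = mex{2,1} = 0
G(8) = mex{1,1} = 0
G(9) = mex{0,0,0} = 1
G(10) = mex{0,2,0} = 1
G(11) = mex{1,1,1,0} = 2
G(12) = mex{1,0,1,0} = 2
G(13) = mex{2,0,0,1} = 3
G(14) = mex{2,1,2,1} = 0
G(15) = mex{3,1,1,0} = 2
G(16) = mex{0,2,0,2} = 1
G(17) = mex{2,2,0,1} = 3
G(18) = mex{1,3,1,0} = 2
G(19) = mex{3,0,1,0} = 2
G(20) = mex{2,2,2,1} = 0
G(21) = mex{2,1,2,1} = 0

0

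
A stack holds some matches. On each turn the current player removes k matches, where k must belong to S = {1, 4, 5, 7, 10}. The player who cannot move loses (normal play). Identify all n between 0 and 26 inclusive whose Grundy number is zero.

0, 2, 8, 11, 14, 17, 20, 23, 26

n :  0  1  2  3  4  5  6  7  8  9 10 11 12 13 14 15 16 17 18 19 20 21 22 23 24 25 26
G :  0  1  0  1  2  3  2  3  0  1  4  0  1  3  0  1  3  0  1  2  0  1  2  0  1  2  0
P-positions are exactly the n with G(n) = 0.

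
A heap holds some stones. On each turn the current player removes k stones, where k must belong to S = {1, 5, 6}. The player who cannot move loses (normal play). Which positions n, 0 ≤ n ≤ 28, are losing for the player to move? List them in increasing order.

0, 2, 4, 11, 13, 15, 22, 24, 26

n :  0  1  2  3  4  5  6  7  8  9 10 11 12 13 14 15 16 17 18 19 20 21 22 23 24 25 26 27 28
G :  0  1  0  1  0  1  2  3  2  3  2  0  1  0  1  0  1  2  3  2  3  2  0  1  0  1  0  1  2
P-positions are exactly the n with G(n) = 0.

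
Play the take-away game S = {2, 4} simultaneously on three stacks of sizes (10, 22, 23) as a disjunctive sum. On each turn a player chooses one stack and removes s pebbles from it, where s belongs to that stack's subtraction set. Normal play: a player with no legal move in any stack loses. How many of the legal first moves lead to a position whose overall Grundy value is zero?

All stacks use S = {2, 4}:
n :  0  1  2  3  4  5  6  7  8  9 10 11 12 13 14 15 16 17 18 19 20 21 22 23
G :  0  0  1  1  2  2  0  0  1  1  2  2  0  0  1  1  2  2  0  0  1  1  2  2
Stack A: G(10) = 2.
Stack B: G(22) = 2.
Stack C: G(23) = 2.
Combined Grundy value = 2 ⊕ 2 ⊕ 2 = 2.
A winning move leaves total XOR = 0, i.e. changes one component's Grundy value g to g ⊕ X where X is the current total.
Stack A: need g' = 2⊕2 = 0. Options: 10−2→G=1, 10−4→G=0. Hits: 1.
Stack B: need g' = 2⊕2 = 0. Options: 22−2→G=1, 22−4→G=0. Hits: 1.
Stack C: need g' = 2⊕2 = 0. Options: 23−2→G=1, 23−4→G=0. Hits: 1.

3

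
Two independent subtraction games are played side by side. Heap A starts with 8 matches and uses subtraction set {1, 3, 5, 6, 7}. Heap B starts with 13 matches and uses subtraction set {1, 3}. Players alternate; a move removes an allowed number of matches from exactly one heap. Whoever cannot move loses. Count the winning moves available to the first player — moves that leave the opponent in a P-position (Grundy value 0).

3

Heap A, S = {1, 3, 5, 6, 7}:
G(0) = 0
G(1) = mex{0} = 1
G(2) = mex{1} = 0
G(3) = mex{0,0} = 1
G(4) = mex{1,1} = 0
G(5) = mex{0,0,0} = 1
G(6) = mex{1,1,1,0} = 2
G(7) = mex{2,0,0,1,0} = 3
G(8) = mex{3,1,1,0,1} = 2
G_A(8) = 2.
Heap B, S = {1, 3}:
n :  0  1  2  3  4  5  6  7  8  9 10 11 12 13
G :  0  1  0  1  0  1  0  1  0  1  0  1  0  1
G_B(13) = 1.
Combined Grundy value = 2 ⊕ 1 = 3.
A winning move leaves total XOR = 0, i.e. changes one component's Grundy value g to g ⊕ X where X is the current total.
Heap A: need g' = 2⊕3 = 1. Options: 8−1→G=3, 8−3→G=1, 8−5→G=1, 8−6→G=0, 8−7→G=1. Hits: 3.
Heap B: need g' = 1⊕3 = 2. Options: 13−1→G=0, 13−3→G=0. Hits: 0.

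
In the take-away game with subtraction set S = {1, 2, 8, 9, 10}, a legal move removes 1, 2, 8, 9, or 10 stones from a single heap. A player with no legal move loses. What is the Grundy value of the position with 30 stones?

n :  0  1  2  3  4  5  6  7  8  9 10 11 12 13 14 15 16 17 18 19 20 21 22 23 24 25 26 27 28 29 30
G :  0  1  2  0  1  2  0  1  2  3  4  5  3  4  5  3  4  0  1  2  0  1  2  0  1  2  3  4  5  3  4

4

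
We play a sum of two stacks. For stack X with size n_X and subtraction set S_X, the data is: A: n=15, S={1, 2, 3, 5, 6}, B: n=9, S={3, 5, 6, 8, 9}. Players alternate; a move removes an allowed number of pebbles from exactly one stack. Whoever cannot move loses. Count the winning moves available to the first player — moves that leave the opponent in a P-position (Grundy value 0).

Stack A, S = {1, 2, 3, 5, 6}:
G(0) = 0
G(1) = mex{0} = 1
G(2) = mex{1,0} = 2
G(3) = mex{2,1,0} = 3
G(4) = mex{3,2,1} = 0
G(5) = mex{0,3,2,0} = 1
G(6) = mex{1,0,3,1,0} = 2
G(7) = mex{2,1,0,2,1} = 3
G(8) = mex{3,2,1,3,2} = 0
G(9) = mex{0,3,2,0,3} = 1
G(10) = mex{1,0,3,1,0} = 2
G(11) = mex{2,1,0,2,1} = 3
G(12) = mex{3,2,1,3,2} = 0
G(13) = mex{0,3,2,0,3} = 1
G(14) = mex{1,0,3,1,0} = 2
G(15) = mex{2,1,0,2,1} = 3
G_A(15) = 3.
Stack B, S = {3, 5, 6, 8, 9}:
G(0) = 0
G(1) = mex{} = 0
G(2) = mex{} = 0
G(3) = mex{0} = 1
G(4) = mex{0} = 1
G(5) = mex{0,0} = 1
G(6) = mex{1,0,0} = 2
G(7) = mex{1,0,0} = 2
G(8) = mex{1,1,0,0} = 2
G(9) = mex{2,1,1,0,0} = 3
G_B(9) = 3.
Combined Grundy value = 3 ⊕ 3 = 0.
A winning move leaves total XOR = 0, i.e. changes one component's Grundy value g to g ⊕ X where X is the current total.
Stack A: target g' = 3⊕0 = 3, but every legal move changes the Grundy value (mex property), so 0 moves.
Stack B: target g' = 3⊕0 = 3, but every legal move changes the Grundy value (mex property), so 0 moves.

0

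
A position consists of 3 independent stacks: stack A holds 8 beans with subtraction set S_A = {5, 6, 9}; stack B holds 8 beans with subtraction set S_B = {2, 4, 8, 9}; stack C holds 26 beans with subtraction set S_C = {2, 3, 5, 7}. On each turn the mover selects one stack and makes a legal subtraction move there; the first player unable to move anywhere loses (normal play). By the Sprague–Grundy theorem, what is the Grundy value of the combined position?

Stack A, S = {5, 6, 9}:
G(0) = 0
G(1) = mex{} = 0
G(2) = mex{} = 0
G(3) = mex{} = 0
G(4) = mex{} = 0
G(5) = mex{0} = 1
G(6) = mex{0,0} = 1
G(7) = mex{0,0} = 1
G(8) = mex{0,0} = 1
G_A(8) = 1.
Stack B, S = {2, 4, 8, 9}:
G(0) = 0
G(1) = mex{} = 0
G(2) = mex{0} = 1
G(3) = mex{0} = 1
G(4) = mex{1,0} = 2
G(5) = mex{1,0} = 2
G(6) = mex{2,1} = 0
G(7) = mex{2,1} = 0
G(8) = mex{0,2,0} = 1
G_B(8) = 1.
Stack C, S = {2, 3, 5, 7}:
G(0) = 0
G(1) = mex{} = 0
G(2) = mex{0} = 1
G(3) = mex{0,0} = 1
G(4) = mex{1,0} = 2
G(5) = mex{1,1,0} = 2
G(6) = mex{2,1,0} = 3
G(7) = mex{2,2,1,0} = 3
G(8) = mex{3,2,1,0} = 4
G(9) = mex{3,3,2,1} = 0
G(10) = mex{4,3,2,1} = 0
G(11) = mex{0,4,3,2} = 1
G(12) = mex{0,0,3,2} = 1
G(13) = mex{1,0,4,3} = 2
G(14) = mex{1,1,0,3} = 2
G(15) = mex{2,1,0,4} = 3
G(16) = mex{2,2,1,0} = 3
G(17) = mex{3,2,1,0} = 4
G(18) = mex{3,3,2,1} = 0
G(19) = mex{4,3,2,1} = 0
G(20) = mex{0,4,3,2} = 1
G(21) = mex{0,0,3,2} = 1
G(22) = mex{1,0,4,3} = 2
G(23) = mex{1,1,0,3} = 2
G(24) = mex{2,1,0,4} = 3
G(25) = mex{2,2,1,0} = 3
G(26) = mex{3,2,1,0} = 4
G_C(26) = 4.
Combined Grundy value = 1 ⊕ 1 ⊕ 4 = 4.

4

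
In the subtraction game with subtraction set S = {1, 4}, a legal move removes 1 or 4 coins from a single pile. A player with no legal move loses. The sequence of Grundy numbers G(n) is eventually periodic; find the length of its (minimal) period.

G(0) = 0
G(1) = mex{0} = 1
G(2) = mex{1} = 0
G(3) = mex{0} = 1
G(4) = mex{1,0} = 2
G(5) = mex{2,1} = 0
G(6) = mex{0,0} = 1
G(7) = mex{1,1} = 0
G(8) = mex{0,2} = 1
G(9) = mex{1,0} = 2
G(10) = mex{2,1} = 0
G(11) = mex{0,0} = 1
G(12) = mex{1,1} = 0
G(13) = mex{0,2} = 1
G(14) = mex{1,0} = 2
G(n+5) = G(n) holds for n = 0,…,3 (a full window of length max(S) = 4), so the sequence is purely periodic with period 5.

5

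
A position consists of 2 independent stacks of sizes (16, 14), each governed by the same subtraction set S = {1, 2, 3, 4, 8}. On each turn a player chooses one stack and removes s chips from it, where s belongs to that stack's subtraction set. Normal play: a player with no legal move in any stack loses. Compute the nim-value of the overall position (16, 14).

All stacks use S = {1, 2, 3, 4, 8}:
n :  0  1  2  3  4  5  6  7  8  9 10 11 12 13 14 15 16
G :  0  1  2  3  4  0  1  2  3  4  0  1  2  3  4  0  1
Stack A: G(16) = 1.
Stack B: G(14) = 4.
Combined Grundy value = 1 ⊕ 4 = 5.

5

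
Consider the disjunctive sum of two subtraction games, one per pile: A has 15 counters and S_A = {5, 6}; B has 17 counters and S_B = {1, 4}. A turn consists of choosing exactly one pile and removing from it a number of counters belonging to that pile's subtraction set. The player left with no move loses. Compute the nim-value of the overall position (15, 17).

0

Pile A, S = {5, 6}:
n :  0  1  2  3  4  5  6  7  8  9 10 11 12 13 14 15
G :  0  0  0  0  0  1  1  1  1  1  2  0  0  0  0  0
G_A(15) = 0.
Pile B, S = {1, 4}:
n :  0  1  2  3  4  5  6  7  8  9 10 11 12 13 14 15 16 17
G :  0  1  0  1  2  0  1  0  1  2  0  1  0  1  2  0  1  0
G_B(17) = 0.
Combined Grundy value = 0 ⊕ 0 = 0.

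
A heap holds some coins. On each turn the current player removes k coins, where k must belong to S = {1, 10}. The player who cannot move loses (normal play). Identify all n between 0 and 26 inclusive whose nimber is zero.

0, 2, 4, 6, 8, 11, 13, 15, 17, 19, 22, 24, 26

n :  0  1  2  3  4  5  6  7  8  9 10 11 12 13 14 15 16 17 18 19 20 21 22 23 24 25 26
G :  0  1  0  1  0  1  0  1  0  1  2  0  1  0  1  0  1  0  1  0  1  2  0  1  0  1  0
P-positions are exactly the n with G(n) = 0.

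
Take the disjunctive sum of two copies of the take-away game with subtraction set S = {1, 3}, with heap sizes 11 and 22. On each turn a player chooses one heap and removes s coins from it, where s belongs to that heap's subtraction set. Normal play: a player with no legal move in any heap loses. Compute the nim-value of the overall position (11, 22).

All heaps use S = {1, 3}:
n :  0  1  2  3  4  5  6  7  8  9 10 11 12 13 14 15 16 17 18 19 20 21 22
G :  0  1  0  1  0  1  0  1  0  1  0  1  0  1  0  1  0  1  0  1  0  1  0
Heap A: G(11) = 1.
Heap B: G(22) = 0.
Combined Grundy value = 1 ⊕ 0 = 1.

1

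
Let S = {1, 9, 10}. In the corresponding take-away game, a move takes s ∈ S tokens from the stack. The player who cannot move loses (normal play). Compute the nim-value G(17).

3

G(0) = 0
G(1) = mex{0} = 1
G(2) = mex{1} = 0
G(3) = mex{0} = 1
G(4) = mex{1} = 0
G(5) = mex{0} = 1
G(6) = mex{1} = 0
G(7) = mex{0} = 1
G(8) = mex{1} = 0
G(9) = mex{0,0} = 1
G(10) = mex{1,1,0} = 2
G(11) = mex{2,0,1} = 3
G(12) = mex{3,1,0} = 2
G(13) = mex{2,0,1} = 3
G(14) = mex{3,1,0} = 2
G(15) = mex{2,0,1} = 3
G(16) = mex{3,1,0} = 2
G(17) = mex{2,0,1} = 3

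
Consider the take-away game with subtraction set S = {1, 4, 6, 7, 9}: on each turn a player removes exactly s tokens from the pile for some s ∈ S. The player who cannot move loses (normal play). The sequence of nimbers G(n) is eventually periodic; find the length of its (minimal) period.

G(0) = 0
G(1) = mex{0} = 1
G(2) = mex{1} = 0
G(3) = mex{0} = 1
G(4) = mex{1,0} = 2
G(5) = mex{2,1} = 0
G(6) = mex{0,0,0} = 1
G(7) = mex{1,1,1,0} = 2
G(8) = mex{2,2,0,1} = 3
G(9) = mex{3,0,1,0,0} = 2
G(10) = mex{2,1,2,1,1} = 0
G(11) = mex{0,2,0,2,0} = 1
G(12) = mex{1,3,1,0,1} = 2
G(13) = mex{2,2,2,1,2} = 0
G(14) = mex{0,0,3,2,0} = 1
G(15) = mex{1,1,2,3,1} = 0
G(16) = mex{0,2,0,2,2} = 1
G(17) = mex{1,0,1,0,3} = 2
G(18) = mex{2,1,2,1,2} = 0
G(19) = mex{0,0,0,2,0} = 1
G(20) = mex{1,1,1,0,1} = 2
G(21) = mex{2,2,0,1,2} = 3
G(22) = mex{3,0,1,0,0} = 2
G(23) = mex{2,1,2,1,1} = 0
G(24) = mex{0,2,0,2,0} = 1
G(25) = mex{1,3,1,0,1} = 2
G(26) = mex{2,2,2,1,2} = 0
G(27) = mex{0,0,3,2,0} = 1
G(n+13) = G(n) holds for n = 0,…,8 (a full window of length max(S) = 9), so the sequence is purely periodic with period 13.

13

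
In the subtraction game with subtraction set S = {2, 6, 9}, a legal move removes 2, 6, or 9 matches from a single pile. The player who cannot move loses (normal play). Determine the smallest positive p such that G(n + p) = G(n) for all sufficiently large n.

15

G(0) = 0
G(1) = mex{} = 0
G(2) = mex{0} = 1
G(3) = mex{0} = 1
G(4) = mex{1} = 0
G(5) = mex{1} = 0
G(6) = mex{0,0} = 1
G(7) = mex{0,0} = 1
G(8) = mex{1,1} = 0
G(9) = mex{1,1,0} = 2
G(10) = mex{0,0,0} = 1
G(11) = mex{2,0,1} = 3
G(12) = mex{1,1,1} = 0
G(13) = mex{3,1,0} = 2
G(14) = mex{0,0,0} = 1
G(15) = mex{2,2,1} = 0
G(16) = mex{1,1,1} = 0
G(17) = mex{0,3,0} = 1
G(18) = mex{0,0,2} = 1
G(19) = mex{1,2,1} = 0
G(20) = mex{1,1,3} = 0
G(21) = mex{0,0,0} = 1
G(22) = mex{0,0,2} = 1
G(23) = mex{1,1,1} = 0
G(24) = mex{1,1,0} = 2
G(25) = mex{0,0,0} = 1
G(26) = mex{2,0,1} = 3
G(27) = mex{1,1,1} = 0
G(28) = mex{3,1,0} = 2
G(29) = mex{0,0,0} = 1
G(30) = mex{2,2,1} = 0
G(31) = mex{1,1,1} = 0
G(n+15) = G(n) holds for n = 0,…,8 (a full window of length max(S) = 9), so the sequence is purely periodic with period 15.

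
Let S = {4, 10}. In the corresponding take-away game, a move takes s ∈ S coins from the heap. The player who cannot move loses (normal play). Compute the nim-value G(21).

1

n :  0  1  2  3  4  5  6  7  8  9 10 11 12 13 14 15 16 17 18 19 20 21
G :  0  0  0  0  1  1  1  1  0  0  2  2  1  1  0  0  0  0  1  1  1  1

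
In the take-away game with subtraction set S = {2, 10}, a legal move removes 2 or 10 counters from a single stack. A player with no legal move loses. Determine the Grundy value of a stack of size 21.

n :  0  1  2  3  4  5  6  7  8  9 10 11 12 13 14 15 16 17 18 19 20 21
G :  0  0  1  1  0  0  1  1  0  0  1  1  0  0  1  1  0  0  1  1  0  0

0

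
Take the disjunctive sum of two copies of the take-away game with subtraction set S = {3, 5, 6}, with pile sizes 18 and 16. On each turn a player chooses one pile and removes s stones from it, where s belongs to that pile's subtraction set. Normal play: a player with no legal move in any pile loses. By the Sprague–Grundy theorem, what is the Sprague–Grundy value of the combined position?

All piles use S = {3, 5, 6}:
G(0) = 0
G(1) = mex{} = 0
G(2) = mex{} = 0
G(3) = mex{0} = 1
G(4) = mex{0} = 1
G(5) = mex{0,0} = 1
G(6) = mex{1,0,0} = 2
G(7) = mex{1,0,0} = 2
G(8) = mex{1,1,0} = 2
G(9) = mex{2,1,1} = 0
G(10) = mex{2,1,1} = 0
G(11) = mex{2,2,1} = 0
G(12) = mex{0,2,2} = 1
G(13) = mex{0,2,2} = 1
G(14) = mex{0,0,2} = 1
G(15) = mex{1,0,0} = 2
G(16) = mex{1,0,0} = 2
G(17) = mex{1,1,0} = 2
G(18) = mex{2,1,1} = 0
Pile A: G(18) = 0.
Pile B: G(16) = 2.
Combined Grundy value = 0 ⊕ 2 = 2.

2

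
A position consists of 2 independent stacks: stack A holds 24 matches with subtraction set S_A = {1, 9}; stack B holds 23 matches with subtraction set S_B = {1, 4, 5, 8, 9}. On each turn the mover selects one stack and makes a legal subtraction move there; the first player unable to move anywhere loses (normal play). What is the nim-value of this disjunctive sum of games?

5

Stack A, S = {1, 9}:
G(0) = 0
G(1) = mex{0} = 1
G(2) = mex{1} = 0
G(3) = mex{0} = 1
G(4) = mex{1} = 0
G(5) = mex{0} = 1
G(6) = mex{1} = 0
G(7) = mex{0} = 1
G(8) = mex{1} = 0
G(9) = mex{0,0} = 1
G(10) = mex{1,1} = 0
G(11) = mex{0,0} = 1
G(12) = mex{1,1} = 0
G(13) = mex{0,0} = 1
G(14) = mex{1,1} = 0
G(15) = mex{0,0} = 1
G(16) = mex{1,1} = 0
G(17) = mex{0,0} = 1
G(18) = mex{1,1} = 0
G(19) = mex{0,0} = 1
G(20) = mex{1,1} = 0
G(21) = mex{0,0} = 1
G(22) = mex{1,1} = 0
G(23) = mex{0,0} = 1
G(24) = mex{1,1} = 0
G_A(24) = 0.
Stack B, S = {1, 4, 5, 8, 9}:
n :  0  1  2  3  4  5  6  7  8  9 10 11 12 13 14 15 16 17 18 19 20 21 22 23
G :  0  1  0  1  2  3  2  3  4  5  4  5  0  1  0  1  2  3  2  3  4  5  4  5
G_B(23) = 5.
Combined Grundy value = 0 ⊕ 5 = 5.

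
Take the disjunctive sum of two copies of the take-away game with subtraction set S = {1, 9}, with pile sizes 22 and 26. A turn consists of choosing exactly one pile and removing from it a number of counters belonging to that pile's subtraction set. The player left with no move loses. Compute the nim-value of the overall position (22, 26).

All piles use S = {1, 9}:
n :  0  1  2  3  4  5  6  7  8  9 10 11 12 13 14 15 16 17 18 19 20 21 22 23 24 25 26
G :  0  1  0  1  0  1  0  1  0  1  0  1  0  1  0  1  0  1  0  1  0  1  0  1  0  1  0
Pile A: G(22) = 0.
Pile B: G(26) = 0.
Combined Grundy value = 0 ⊕ 0 = 0.

0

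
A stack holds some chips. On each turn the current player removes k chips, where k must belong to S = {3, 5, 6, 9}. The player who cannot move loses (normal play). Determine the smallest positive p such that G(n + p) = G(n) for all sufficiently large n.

12

G(0) = 0
G(1) = mex{} = 0
G(2) = mex{} = 0
G(3) = mex{0} = 1
G(4) = mex{0} = 1
G(5) = mex{0,0} = 1
G(6) = mex{1,0,0} = 2
G(7) = mex{1,0,0} = 2
G(8) = mex{1,1,0} = 2
G(9) = mex{2,1,1,0} = 3
G(10) = mex{2,1,1,0} = 3
G(11) = mex{2,2,1,0} = 3
G(12) = mex{3,2,2,1} = 0
G(13) = mex{3,2,2,1} = 0
G(14) = mex{3,3,2,1} = 0
G(15) = mex{0,3,3,2} = 1
G(16) = mex{0,3,3,2} = 1
G(17) = mex{0,0,3,2} = 1
G(18) = mex{1,0,0,3} = 2
G(19) = mex{1,0,0,3} = 2
G(20) = mex{1,1,0,3} = 2
G(21) = mex{2,1,1,0} = 3
G(22) = mex{2,1,1,0} = 3
G(23) = mex{2,2,1,0} = 3
G(24) = mex{3,2,2,1} = 0
G(25) = mex{3,2,2,1} = 0
G(n+12) = G(n) holds for n = 0,…,8 (a full window of length max(S) = 9), so the sequence is purely periodic with period 12.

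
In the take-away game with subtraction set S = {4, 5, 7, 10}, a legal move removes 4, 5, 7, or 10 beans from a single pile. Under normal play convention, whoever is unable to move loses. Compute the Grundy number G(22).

G(0) = 0
G(1) = mex{} = 0
G(2) = mex{} = 0
G(3) = mex{} = 0
G(4) = mex{0} = 1
G(5) = mex{0,0} = 1
G(6) = mex{0,0} = 1
G(7) = mex{0,0,0} = 1
G(8) = mex{1,0,0} = 2
G(9) = mex{1,1,0} = 2
G(10) = mex{1,1,0,0} = 2
G(11) = mex{1,1,1,0} = 2
G(12) = mex{2,1,1,0} = 3
G(13) = mex{2,2,1,0} = 3
G(14) = mex{2,2,1,1} = 0
G(15) = mex{2,2,2,1} = 0
G(16) = mex{3,2,2,1} = 0
G(17) = mex{3,3,2,1} = 0
G(18) = mex{0,3,2,2} = 1
G(19) = mex{0,0,3,2} = 1
G(20) = mex{0,0,3,2} = 1
G(21) = mex{0,0,0,2} = 1
G(22) = mex{1,0,0,3} = 2

2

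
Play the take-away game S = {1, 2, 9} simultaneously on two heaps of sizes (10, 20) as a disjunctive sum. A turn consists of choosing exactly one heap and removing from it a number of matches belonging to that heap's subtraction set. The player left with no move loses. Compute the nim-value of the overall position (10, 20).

All heaps use S = {1, 2, 9}:
n :  0  1  2  3  4  5  6  7  8  9 10 11 12 13 14 15 16 17 18 19 20
G :  0  1  2  0  1  2  0  1  2  3  0  1  2  0  1  2  0  1  2  3  0
Heap A: G(10) = 0.
Heap B: G(20) = 0.
Combined Grundy value = 0 ⊕ 0 = 0.

0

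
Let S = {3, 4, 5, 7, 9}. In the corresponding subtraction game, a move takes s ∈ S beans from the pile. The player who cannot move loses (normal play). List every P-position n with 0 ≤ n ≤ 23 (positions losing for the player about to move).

0, 1, 2, 12, 13, 14

n :  0  1  2  3  4  5  6  7  8  9 10 11 12 13 14 15 16 17 18 19 20 21 22 23
G :  0  0  0  1  1  1  2  2  2  3  3  3  0  0  0  1  1  1  2  2  2  3  3  3
P-positions are exactly the n with G(n) = 0.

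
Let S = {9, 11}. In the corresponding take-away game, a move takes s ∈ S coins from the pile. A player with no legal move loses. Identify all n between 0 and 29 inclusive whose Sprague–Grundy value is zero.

0, 1, 2, 3, 4, 5, 6, 7, 8, 20, 21, 22, 23, 24, 25, 26, 27, 28

n :  0  1  2  3  4  5  6  7  8  9 10 11 12 13 14 15 16 17 18 19 20 21 22 23 24 25 26 27 28 29
G :  0  0  0  0  0  0  0  0  0  1  1  1  1  1  1  1  1  1  2  2  0  0  0  0  0  0  0  0  0  1
P-positions are exactly the n with G(n) = 0.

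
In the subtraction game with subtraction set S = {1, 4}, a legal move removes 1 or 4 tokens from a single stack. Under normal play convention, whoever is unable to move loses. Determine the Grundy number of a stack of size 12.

0

G(0) = 0
G(1) = mex{0} = 1
G(2) = mex{1} = 0
G(3) = mex{0} = 1
G(4) = mex{1,0} = 2
G(5) = mex{2,1} = 0
G(6) = mex{0,0} = 1
G(7) = mex{1,1} = 0
G(8) = mex{0,2} = 1
G(9) = mex{1,0} = 2
G(10) = mex{2,1} = 0
G(11) = mex{0,0} = 1
G(12) = mex{1,1} = 0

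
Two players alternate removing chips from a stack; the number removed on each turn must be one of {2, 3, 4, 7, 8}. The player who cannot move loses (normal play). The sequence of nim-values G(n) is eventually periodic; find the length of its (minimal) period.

n :  0  1  2  3  4  5  6  7  8  9 10 11 12 13 14 15 16 17 18 19 20 21 22 23
G :  0  0  1  1  2  2  0  3  1  4  2  0  0  1  1  2  2  0  3  1  4  2  0  0
G(n+11) = G(n) holds for n = 0,…,7 (a full window of length max(S) = 8), so the sequence is purely periodic with period 11.

11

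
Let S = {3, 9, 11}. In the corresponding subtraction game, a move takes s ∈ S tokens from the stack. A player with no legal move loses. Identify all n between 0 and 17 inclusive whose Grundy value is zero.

G(0) = 0
G(1) = mex{} = 0
G(2) = mex{} = 0
G(3) = mex{0} = 1
G(4) = mex{0} = 1
G(5) = mex{0} = 1
G(6) = mex{1} = 0
G(7) = mex{1} = 0
G(8) = mex{1} = 0
G(9) = mex{0,0} = 1
G(10) = mex{0,0} = 1
G(11) = mex{0,0,0} = 1
G(12) = mex{1,1,0} = 2
G(13) = mex{1,1,0} = 2
G(14) = mex{1,1,1} = 0
G(15) = mex{2,0,1} = 3
G(16) = mex{2,0,1} = 3
G(17) = mex{0,0,0} = 1
P-positions are exactly the n with G(n) = 0.

0, 1, 2, 6, 7, 8, 14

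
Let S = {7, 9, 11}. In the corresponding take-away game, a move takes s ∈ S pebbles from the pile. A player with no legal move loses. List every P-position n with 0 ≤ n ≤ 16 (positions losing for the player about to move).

G(0) = 0
G(1) = mex{} = 0
G(2) = mex{} = 0
G(3) = mex{} = 0
G(4) = mex{} = 0
G(5) = mex{} = 0
G(6) = mex{} = 0
G(7) = mex{0} = 1
G(8) = mex{0} = 1
G(9) = mex{0,0} = 1
G(10) = mex{0,0} = 1
G(11) = mex{0,0,0} = 1
G(12) = mex{0,0,0} = 1
G(13) = mex{0,0,0} = 1
G(14) = mex{1,0,0} = 2
G(15) = mex{1,0,0} = 2
G(16) = mex{1,1,0} = 2
P-positions are exactly the n with G(n) = 0.

0, 1, 2, 3, 4, 5, 6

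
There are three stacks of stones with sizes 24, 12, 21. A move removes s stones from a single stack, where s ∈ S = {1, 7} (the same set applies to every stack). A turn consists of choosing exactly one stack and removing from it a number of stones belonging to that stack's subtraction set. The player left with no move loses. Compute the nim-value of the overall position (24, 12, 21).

All stacks use S = {1, 7}:
G(0) = 0
G(1) = mex{0} = 1
G(2) = mex{1} = 0
G(3) = mex{0} = 1
G(4) = mex{1} = 0
G(5) = mex{0} = 1
G(6) = mex{1} = 0
G(7) = mex{0,0} = 1
G(8) = mex{1,1} = 0
G(9) = mex{0,0} = 1
G(10) = mex{1,1} = 0
G(11) = mex{0,0} = 1
G(12) = mex{1,1} = 0
G(13) = mex{0,0} = 1
G(14) = mex{1,1} = 0
G(15) = mex{0,0} = 1
G(16) = mex{1,1} = 0
G(17) = mex{0,0} = 1
G(18) = mex{1,1} = 0
G(19) = mex{0,0} = 1
G(20) = mex{1,1} = 0
G(21) = mex{0,0} = 1
G(22) = mex{1,1} = 0
G(23) = mex{0,0} = 1
G(24) = mex{1,1} = 0
Stack A: G(24) = 0.
Stack B: G(12) = 0.
Stack C: G(21) = 1.
Combined Grundy value = 0 ⊕ 0 ⊕ 1 = 1.

1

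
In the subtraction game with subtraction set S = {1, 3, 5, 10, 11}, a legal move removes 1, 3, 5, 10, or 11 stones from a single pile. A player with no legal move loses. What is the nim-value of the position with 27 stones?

n :  0  1  2  3  4  5  6  7  8  9 10 11 12 13 14 15 16 17 18 19 20 21 22 23 24 25 26 27
G :  0  1  0  1  0  1  0  1  0  1  2  3  2  3  2  3  2  3  2  3  0  1  0  1  0  1  0  1

1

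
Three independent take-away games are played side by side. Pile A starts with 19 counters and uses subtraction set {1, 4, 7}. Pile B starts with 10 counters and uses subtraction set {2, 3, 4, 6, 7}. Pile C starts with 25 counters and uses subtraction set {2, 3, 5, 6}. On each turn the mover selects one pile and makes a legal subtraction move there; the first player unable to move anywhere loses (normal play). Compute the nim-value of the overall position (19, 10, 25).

Pile A, S = {1, 4, 7}:
G(0) = 0
G(1) = mex{0} = 1
G(2) = mex{1} = 0
G(3) = mex{0} = 1
G(4) = mex{1,0} = 2
G(5) = mex{2,1} = 0
G(6) = mex{0,0} = 1
G(7) = mex{1,1,0} = 2
G(8) = mex{2,2,1} = 0
G(9) = mex{0,0,0} = 1
G(10) = mex{1,1,1} = 0
G(11) = mex{0,2,2} = 1
G(12) = mex{1,0,0} = 2
G(13) = mex{2,1,1} = 0
G(14) = mex{0,0,2} = 1
G(15) = mex{1,1,0} = 2
G(16) = mex{2,2,1} = 0
G(17) = mex{0,0,0} = 1
G(18) = mex{1,1,1} = 0
G(19) = mex{0,2,2} = 1
G_A(19) = 1.
Pile B, S = {2, 3, 4, 6, 7}:
n :  0  1  2  3  4  5  6  7  8  9 10
G :  0  0  1  1  2  2  3  3  4  0  0
G_B(10) = 0.
Pile C, S = {2, 3, 5, 6}:
n :  0  1  2  3  4  5  6  7  8  9 10 11 12 13 14 15 16 17 18 19 20 21 22 23 24 25
G :  0  0  1  1  2  2  3  3  0  0  1  1  2  2  3  3  0  0  1  1  2  2  3  3  0  0
G_C(25) = 0.
Combined Grundy value = 1 ⊕ 0 ⊕ 0 = 1.

1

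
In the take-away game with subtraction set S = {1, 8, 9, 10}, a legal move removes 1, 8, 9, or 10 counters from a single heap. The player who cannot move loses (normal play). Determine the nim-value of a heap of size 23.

0

G(0) = 0
G(1) = mex{0} = 1
G(2) = mex{1} = 0
G(3) = mex{0} = 1
G(4) = mex{1} = 0
G(5) = mex{0} = 1
G(6) = mex{1} = 0
G(7) = mex{0} = 1
G(8) = mex{1,0} = 2
G(9) = mex{2,1,0} = 3
G(10) = mex{3,0,1,0} = 2
G(11) = mex{2,1,0,1} = 3
G(12) = mex{3,0,1,0} = 2
G(13) = mex{2,1,0,1} = 3
G(14) = mex{3,0,1,0} = 2
G(15) = mex{2,1,0,1} = 3
G(16) = mex{3,2,1,0} = 4
G(17) = mex{4,3,2,1} = 0
G(18) = mex{0,2,3,2} = 1
G(19) = mex{1,3,2,3} = 0
G(20) = mex{0,2,3,2} = 1
G(21) = mex{1,3,2,3} = 0
G(22) = mex{0,2,3,2} = 1
G(23) = mex{1,3,2,3} = 0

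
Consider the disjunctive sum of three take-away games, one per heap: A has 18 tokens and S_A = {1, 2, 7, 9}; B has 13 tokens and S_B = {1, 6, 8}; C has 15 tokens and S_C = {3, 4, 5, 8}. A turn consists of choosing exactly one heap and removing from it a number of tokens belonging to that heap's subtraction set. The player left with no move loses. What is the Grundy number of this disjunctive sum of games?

Heap A, S = {1, 2, 7, 9}:
n :  0  1  2  3  4  5  6  7  8  9 10 11 12 13 14 15 16 17 18
G :  0  1  2  0  1  2  0  1  2  3  4  0  1  2  0  1  2  0  1
G_A(18) = 1.
Heap B, S = {1, 6, 8}:
n :  0  1  2  3  4  5  6  7  8  9 10 11 12 13
G :  0  1  0  1  0  1  2  0  1  0  1  0  1  2
G_B(13) = 2.
Heap C, S = {3, 4, 5, 8}:
n :  0  1  2  3  4  5  6  7  8  9 10 11 12 13 14 15
G :  0  0  0  1  1  1  2  2  2  3  3  0  0  0  1  1
G_C(15) = 1.
Combined Grundy value = 1 ⊕ 2 ⊕ 1 = 2.

2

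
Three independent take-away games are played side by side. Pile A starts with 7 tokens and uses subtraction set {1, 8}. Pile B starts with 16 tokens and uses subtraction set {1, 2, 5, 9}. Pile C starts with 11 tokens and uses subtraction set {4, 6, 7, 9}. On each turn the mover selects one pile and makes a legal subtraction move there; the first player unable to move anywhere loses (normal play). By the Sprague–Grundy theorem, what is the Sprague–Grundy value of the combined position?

Pile A, S = {1, 8}:
n : 0 1 2 3 4 5 6 7
G : 0 1 0 1 0 1 0 1
G_A(7) = 1.
Pile B, S = {1, 2, 5, 9}:
n :  0  1  2  3  4  5  6  7  8  9 10 11 12 13 14 15 16
G :  0  1  2  0  1  2  0  1  2  3  0  1  2  0  1  2  0
G_B(16) = 0.
Pile C, S = {4, 6, 7, 9}:
G(0) = 0
G(1) = mex{} = 0
G(2) = mex{} = 0
G(3) = mex{} = 0
G(4) = mex{0} = 1
G(5) = mex{0} = 1
G(6) = mex{0,0} = 1
G(7) = mex{0,0,0} = 1
G(8) = mex{1,0,0} = 2
G(9) = mex{1,0,0,0} = 2
G(10) = mex{1,1,0,0} = 2
G(11) = mex{1,1,1,0} = 2
G_C(11) = 2.
Combined Grundy value = 1 ⊕ 0 ⊕ 2 = 3.

3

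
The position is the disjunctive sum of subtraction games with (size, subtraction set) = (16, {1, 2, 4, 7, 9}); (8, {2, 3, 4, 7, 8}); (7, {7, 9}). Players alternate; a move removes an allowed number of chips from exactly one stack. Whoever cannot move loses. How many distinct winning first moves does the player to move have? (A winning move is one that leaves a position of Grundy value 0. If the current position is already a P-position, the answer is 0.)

Stack A, S = {1, 2, 4, 7, 9}:
G(0) = 0
G(1) = mex{0} = 1
G(2) = mex{1,0} = 2
G(3) = mex{2,1} = 0
G(4) = mex{0,2,0} = 1
G(5) = mex{1,0,1} = 2
G(6) = mex{2,1,2} = 0
G(7) = mex{0,2,0,0} = 1
G(8) = mex{1,0,1,1} = 2
G(9) = mex{2,1,2,2,0} = 3
G(10) = mex{3,2,0,0,1} = 4
G(11) = mex{4,3,1,1,2} = 0
G(12) = mex{0,4,2,2,0} = 1
G(13) = mex{1,0,3,0,1} = 2
G(14) = mex{2,1,4,1,2} = 0
G(15) = mex{0,2,0,2,0} = 1
G(16) = mex{1,0,1,3,1} = 2
G_A(16) = 2.
Stack B, S = {2, 3, 4, 7, 8}:
n : 0 1 2 3 4 5 6 7 8
G : 0 0 1 1 2 2 0 3 1
G_B(8) = 1.
Stack C, S = {7, 9}:
G(0) = 0
G(1) = mex{} = 0
G(2) = mex{} = 0
G(3) = mex{} = 0
G(4) = mex{} = 0
G(5) = mex{} = 0
G(6) = mex{} = 0
G(7) = mex{0} = 1
G_C(7) = 1.
Combined Grundy value = 2 ⊕ 1 ⊕ 1 = 2.
A winning move leaves total XOR = 0, i.e. changes one component's Grundy value g to g ⊕ X where X is the current total.
Stack A: need g' = 2⊕2 = 0. Options: 16−1→G=1, 16−2→G=0, 16−4→G=1, 16−7→G=3, 16−9→G=1. Hits: 1.
Stack B: need g' = 1⊕2 = 3. Options: 8−2→G=0, 8−3→G=2, 8−4→G=2, 8−7→G=0, 8−8→G=0. Hits: 0.
Stack C: need g' = 1⊕2 = 3. Options: 7−7→G=0. Hits: 0.

1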